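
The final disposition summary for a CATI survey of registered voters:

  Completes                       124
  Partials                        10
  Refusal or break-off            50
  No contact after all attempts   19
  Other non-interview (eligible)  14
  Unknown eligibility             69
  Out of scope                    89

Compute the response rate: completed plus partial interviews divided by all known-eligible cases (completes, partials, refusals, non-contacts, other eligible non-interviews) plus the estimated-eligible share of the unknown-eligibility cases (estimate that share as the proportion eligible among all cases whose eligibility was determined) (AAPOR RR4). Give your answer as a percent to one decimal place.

50.4%

Top = 124 + 10 = 134
Eligible (known) = 124 + 10 + 50 + 19 + 14 = 217
e = 217 / (217 + 89) = 217 / 306 = 0.7092
Estimated eligible among unknowns = 0.7092 × 69 = 48.93
Denominator = 217 + 48.93 = 265.93
RR4 = 134 / 265.93 = 0.5039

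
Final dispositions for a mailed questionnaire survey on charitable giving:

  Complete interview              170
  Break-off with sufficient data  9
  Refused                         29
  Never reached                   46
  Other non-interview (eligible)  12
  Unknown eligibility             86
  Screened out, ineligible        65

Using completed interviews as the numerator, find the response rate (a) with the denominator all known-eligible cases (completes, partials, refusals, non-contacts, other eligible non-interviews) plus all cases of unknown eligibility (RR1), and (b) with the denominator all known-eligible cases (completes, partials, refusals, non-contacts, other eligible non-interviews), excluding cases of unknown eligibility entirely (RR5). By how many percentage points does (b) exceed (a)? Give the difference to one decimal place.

15.6

Numerator = 170
Denom = 170 + 9 + 29 + 46 + 12 + 86 = 352
RR1 = 170 / 352 = 0.4830
Denom = 170 + 9 + 29 + 46 + 12 = 266
RR5 = 170 / 266 = 0.6391
Difference = 63.91 − 48.30 = 15.61 percentage points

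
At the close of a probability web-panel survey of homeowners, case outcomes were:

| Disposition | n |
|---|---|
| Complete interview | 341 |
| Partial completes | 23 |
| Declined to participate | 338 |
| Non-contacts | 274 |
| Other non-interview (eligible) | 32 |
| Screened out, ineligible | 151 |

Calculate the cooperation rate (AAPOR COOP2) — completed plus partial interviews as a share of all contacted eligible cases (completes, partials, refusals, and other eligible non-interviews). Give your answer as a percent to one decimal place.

Num → 341 + 23 = 364
Base → 341 + 23 + 338 + 32 = 734
COOP2 = 364 / 734 = 0.4959

49.6%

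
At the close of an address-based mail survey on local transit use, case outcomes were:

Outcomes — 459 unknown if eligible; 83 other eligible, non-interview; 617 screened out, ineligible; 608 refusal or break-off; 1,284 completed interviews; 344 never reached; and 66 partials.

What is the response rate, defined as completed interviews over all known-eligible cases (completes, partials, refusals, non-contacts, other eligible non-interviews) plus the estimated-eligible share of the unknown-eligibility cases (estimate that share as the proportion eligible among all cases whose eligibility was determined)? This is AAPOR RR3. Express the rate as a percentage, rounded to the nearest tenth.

46.7%

Numerator = 1284
Known eligible = 1284 + 66 + 608 + 344 + 83 = 2385
e = 2385 / (2385 + 617) = 2385 / 3002 = 0.7945
e × U = 0.7945 × 459 = 364.68
Denom = 2385 + 364.68 = 2749.68
RR3 = 1284 / 2749.68 = 0.4670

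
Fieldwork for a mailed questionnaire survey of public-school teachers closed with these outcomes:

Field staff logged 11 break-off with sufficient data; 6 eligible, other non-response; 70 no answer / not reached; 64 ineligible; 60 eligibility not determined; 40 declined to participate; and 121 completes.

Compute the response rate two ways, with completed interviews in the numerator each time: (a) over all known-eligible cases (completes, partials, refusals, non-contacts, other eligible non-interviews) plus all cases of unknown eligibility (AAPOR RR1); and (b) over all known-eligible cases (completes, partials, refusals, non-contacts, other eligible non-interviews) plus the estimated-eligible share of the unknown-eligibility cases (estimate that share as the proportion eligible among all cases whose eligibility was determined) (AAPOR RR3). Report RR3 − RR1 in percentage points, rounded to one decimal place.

1.6

Numerator → 121
Base → 121 + 11 + 40 + 70 + 6 + 60 = 308
RR1 = 121 / 308 = 0.3929
Eligible (known) → 121 + 11 + 40 + 70 + 6 = 248
e = 248 / (248 + 64) = 248 / 312 = 0.7949
Eligible share of unknowns → 0.7949 × 60 = 47.69
Base → 248 + 47.69 = 295.69
RR3 = 121 / 295.69 = 0.4092
Difference = 40.92 − 39.29 = 1.63 percentage points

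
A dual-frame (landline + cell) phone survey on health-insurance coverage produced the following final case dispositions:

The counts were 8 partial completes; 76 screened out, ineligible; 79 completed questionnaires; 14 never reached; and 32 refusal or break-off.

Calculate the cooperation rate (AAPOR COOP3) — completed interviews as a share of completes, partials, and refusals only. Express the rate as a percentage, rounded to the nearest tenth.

Top → 79
Base → 79 + 8 + 32 = 119
COOP3 = 79 / 119 = 0.6639

66.4%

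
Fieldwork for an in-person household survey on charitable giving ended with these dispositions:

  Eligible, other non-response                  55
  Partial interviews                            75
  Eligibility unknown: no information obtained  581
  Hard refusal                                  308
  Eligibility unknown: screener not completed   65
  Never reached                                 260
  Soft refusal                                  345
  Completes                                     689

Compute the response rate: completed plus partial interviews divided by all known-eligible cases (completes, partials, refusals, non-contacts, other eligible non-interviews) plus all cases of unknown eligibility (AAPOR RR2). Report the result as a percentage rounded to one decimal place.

32.1%

Refused = 308 + 345 = 653
Unknown eligibility = 65 + 581 = 646
Numerator: 689 + 75 = 764
Denominator: 689 + 75 + 653 + 260 + 55 + 646 = 2378
RR2 = 764 / 2378 = 0.3213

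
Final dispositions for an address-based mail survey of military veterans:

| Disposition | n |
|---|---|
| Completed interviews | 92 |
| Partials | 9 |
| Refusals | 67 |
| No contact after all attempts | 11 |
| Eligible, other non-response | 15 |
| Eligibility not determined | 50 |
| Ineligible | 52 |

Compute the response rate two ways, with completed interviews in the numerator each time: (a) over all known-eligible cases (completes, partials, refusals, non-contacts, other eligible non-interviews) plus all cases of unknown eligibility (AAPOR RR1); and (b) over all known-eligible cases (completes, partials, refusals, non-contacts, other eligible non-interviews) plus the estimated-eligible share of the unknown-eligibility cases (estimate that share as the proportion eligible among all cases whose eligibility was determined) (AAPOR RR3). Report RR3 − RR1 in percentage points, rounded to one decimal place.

1.7

Top → 92
Base → 92 + 9 + 67 + 11 + 15 + 50 = 244
RR1 = 92 / 244 = 0.3770
Eligible (known) → 92 + 9 + 67 + 11 + 15 = 194
e = 194 / (194 + 52) = 194 / 246 = 0.7886
Estimated eligible among unknowns → 0.7886 × 50 = 39.43
Base → 194 + 39.43 = 233.43
RR3 = 92 / 233.43 = 0.3941
Difference = 39.41 − 37.70 = 1.71 percentage points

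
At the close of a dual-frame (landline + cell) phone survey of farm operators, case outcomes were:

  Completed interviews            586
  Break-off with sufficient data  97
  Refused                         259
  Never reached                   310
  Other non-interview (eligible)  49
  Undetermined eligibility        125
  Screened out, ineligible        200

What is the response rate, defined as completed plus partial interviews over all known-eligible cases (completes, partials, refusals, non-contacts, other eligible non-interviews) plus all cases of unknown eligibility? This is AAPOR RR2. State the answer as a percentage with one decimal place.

47.9%

Numerator → 586 + 97 = 683
Denom → 586 + 97 + 259 + 310 + 49 + 125 = 1426
RR2 = 683 / 1426 = 0.4790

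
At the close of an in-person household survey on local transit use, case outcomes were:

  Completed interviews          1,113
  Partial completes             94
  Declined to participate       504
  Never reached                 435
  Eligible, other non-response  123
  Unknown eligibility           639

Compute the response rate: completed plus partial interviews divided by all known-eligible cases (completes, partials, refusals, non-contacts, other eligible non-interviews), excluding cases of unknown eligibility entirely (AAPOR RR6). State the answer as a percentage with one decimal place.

53.2%

Num = 1113 + 94 = 1207
Denom = 1113 + 94 + 504 + 435 + 123 = 2269
RR6 = 1207 / 2269 = 0.5320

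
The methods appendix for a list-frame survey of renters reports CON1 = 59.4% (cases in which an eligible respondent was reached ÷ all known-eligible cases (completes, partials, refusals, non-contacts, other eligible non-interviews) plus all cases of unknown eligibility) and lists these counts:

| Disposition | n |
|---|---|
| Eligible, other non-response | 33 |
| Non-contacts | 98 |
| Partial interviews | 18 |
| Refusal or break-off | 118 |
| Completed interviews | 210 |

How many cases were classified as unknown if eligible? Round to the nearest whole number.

Num → 210 + 18 + 118 + 33 = 379
CON1 = 379 / D = 0.594
D = 379 / 0.594 = 638.0
Remaining denominator categories sum to 477
unknown if eligible = 638.0 − 477 ≈ 161

161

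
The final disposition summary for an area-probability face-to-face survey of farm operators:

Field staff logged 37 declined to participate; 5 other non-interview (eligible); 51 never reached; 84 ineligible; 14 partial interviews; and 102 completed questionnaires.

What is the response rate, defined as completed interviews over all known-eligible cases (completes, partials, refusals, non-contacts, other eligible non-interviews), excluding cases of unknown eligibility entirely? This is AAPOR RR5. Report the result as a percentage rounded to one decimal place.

Numerator: 102
Base: 102 + 14 + 37 + 51 + 5 = 209
RR5 = 102 / 209 = 0.4880

48.8%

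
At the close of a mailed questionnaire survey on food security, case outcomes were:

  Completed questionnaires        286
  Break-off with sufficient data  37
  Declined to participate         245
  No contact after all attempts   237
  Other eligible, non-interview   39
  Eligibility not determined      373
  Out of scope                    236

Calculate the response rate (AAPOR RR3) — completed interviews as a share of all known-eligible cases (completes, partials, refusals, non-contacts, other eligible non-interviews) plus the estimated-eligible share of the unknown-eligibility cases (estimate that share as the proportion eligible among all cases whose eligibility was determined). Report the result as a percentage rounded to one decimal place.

Num: 286
Determined eligible: 286 + 37 + 245 + 237 + 39 = 844
e = 844 / (844 + 236) = 844 / 1080 = 0.7815
Eligible share of unknowns: 0.7815 × 373 = 291.50
Base: 844 + 291.50 = 1135.50
RR3 = 286 / 1135.50 = 0.2519

25.2%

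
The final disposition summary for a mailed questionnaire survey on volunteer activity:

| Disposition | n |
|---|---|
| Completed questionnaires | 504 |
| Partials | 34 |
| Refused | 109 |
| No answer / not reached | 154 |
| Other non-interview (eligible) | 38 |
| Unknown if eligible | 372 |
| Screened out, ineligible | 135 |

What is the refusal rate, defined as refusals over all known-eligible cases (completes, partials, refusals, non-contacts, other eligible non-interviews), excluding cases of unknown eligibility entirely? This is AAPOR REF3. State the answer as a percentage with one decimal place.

13.0%

Num → 109
Denominator → 504 + 34 + 109 + 154 + 38 = 839
REF3 = 109 / 839 = 0.1299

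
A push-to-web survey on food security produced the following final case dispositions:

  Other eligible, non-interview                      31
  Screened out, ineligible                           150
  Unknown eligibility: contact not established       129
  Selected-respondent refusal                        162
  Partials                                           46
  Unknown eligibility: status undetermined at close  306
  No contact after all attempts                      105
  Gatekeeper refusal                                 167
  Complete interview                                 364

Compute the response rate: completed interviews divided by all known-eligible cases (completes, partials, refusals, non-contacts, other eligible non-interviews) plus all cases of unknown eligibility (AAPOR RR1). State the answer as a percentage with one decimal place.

27.8%

Refused = 167 + 162 = 329
Unknown eligibility = 129 + 306 = 435
Top = 364
Base = 364 + 46 + 329 + 105 + 31 + 435 = 1310
RR1 = 364 / 1310 = 0.2779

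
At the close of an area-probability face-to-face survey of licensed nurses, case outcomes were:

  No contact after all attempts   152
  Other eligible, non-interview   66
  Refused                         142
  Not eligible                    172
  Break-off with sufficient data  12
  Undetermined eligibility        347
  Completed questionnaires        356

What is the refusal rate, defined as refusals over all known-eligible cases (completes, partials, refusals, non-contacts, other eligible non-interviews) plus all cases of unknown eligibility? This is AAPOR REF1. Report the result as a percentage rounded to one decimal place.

Numerator = 142
Denominator = 356 + 12 + 142 + 152 + 66 + 347 = 1075
REF1 = 142 / 1075 = 0.1321

13.2%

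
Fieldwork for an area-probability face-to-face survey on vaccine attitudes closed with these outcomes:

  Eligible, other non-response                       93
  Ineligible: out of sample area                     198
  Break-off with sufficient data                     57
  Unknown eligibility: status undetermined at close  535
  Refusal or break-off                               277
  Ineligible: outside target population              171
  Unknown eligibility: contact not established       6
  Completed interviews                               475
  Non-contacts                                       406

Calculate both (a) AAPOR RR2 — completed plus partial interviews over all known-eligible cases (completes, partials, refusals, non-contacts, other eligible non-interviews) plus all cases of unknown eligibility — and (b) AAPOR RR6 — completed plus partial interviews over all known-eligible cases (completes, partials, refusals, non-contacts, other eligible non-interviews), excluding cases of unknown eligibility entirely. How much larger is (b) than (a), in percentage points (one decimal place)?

Unknown if eligible = 6 + 535 = 541
Not eligible = 171 + 198 = 369
Top = 475 + 57 = 532
Denom = 475 + 57 + 277 + 406 + 93 + 541 = 1849
RR2 = 532 / 1849 = 0.2877
Denom = 475 + 57 + 277 + 406 + 93 = 1308
RR6 = 532 / 1308 = 0.4067
Difference = 40.67 − 28.77 = 11.90 percentage points

11.9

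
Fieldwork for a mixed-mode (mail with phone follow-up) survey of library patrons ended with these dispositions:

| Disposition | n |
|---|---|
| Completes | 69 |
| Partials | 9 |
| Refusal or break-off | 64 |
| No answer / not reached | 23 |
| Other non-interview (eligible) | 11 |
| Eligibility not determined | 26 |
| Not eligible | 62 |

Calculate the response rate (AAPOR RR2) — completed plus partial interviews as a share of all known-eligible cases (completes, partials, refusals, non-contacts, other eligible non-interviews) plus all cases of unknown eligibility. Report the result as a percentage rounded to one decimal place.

Top: 69 + 9 = 78
Denom: 69 + 9 + 64 + 23 + 11 + 26 = 202
RR2 = 78 / 202 = 0.3861

38.6%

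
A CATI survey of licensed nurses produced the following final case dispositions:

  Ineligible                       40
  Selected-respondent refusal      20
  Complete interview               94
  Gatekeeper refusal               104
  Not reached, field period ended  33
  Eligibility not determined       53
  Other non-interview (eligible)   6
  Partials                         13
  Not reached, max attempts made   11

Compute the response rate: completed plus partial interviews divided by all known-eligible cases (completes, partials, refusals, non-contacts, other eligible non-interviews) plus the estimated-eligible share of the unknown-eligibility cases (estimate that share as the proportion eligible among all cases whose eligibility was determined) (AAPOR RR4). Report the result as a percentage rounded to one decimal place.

32.7%

Declined to participate = 104 + 20 = 124
No answer / not reached = 33 + 11 = 44
Num: 94 + 13 = 107
Determined eligible: 94 + 13 + 124 + 44 + 6 = 281
e = 281 / (281 + 40) = 281 / 321 = 0.8754
Eligible share of unknowns: 0.8754 × 53 = 46.40
Base: 281 + 46.40 = 327.40
RR4 = 107 / 327.40 = 0.3268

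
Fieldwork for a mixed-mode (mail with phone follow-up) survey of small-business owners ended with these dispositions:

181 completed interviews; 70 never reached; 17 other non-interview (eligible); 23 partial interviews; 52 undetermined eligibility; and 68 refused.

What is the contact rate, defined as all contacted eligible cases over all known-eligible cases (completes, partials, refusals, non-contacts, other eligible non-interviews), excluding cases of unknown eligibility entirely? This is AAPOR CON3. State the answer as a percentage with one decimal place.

Numerator: 181 + 23 + 68 + 17 = 289
Base: 181 + 23 + 68 + 70 + 17 = 359
CON3 = 289 / 359 = 0.8050

80.5%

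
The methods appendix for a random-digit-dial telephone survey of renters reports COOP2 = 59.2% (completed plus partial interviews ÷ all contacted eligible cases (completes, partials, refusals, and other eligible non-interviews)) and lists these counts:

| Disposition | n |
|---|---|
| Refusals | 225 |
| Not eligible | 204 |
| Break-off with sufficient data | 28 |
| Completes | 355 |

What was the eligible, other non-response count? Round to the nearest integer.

39

Num → 355 + 28 = 383
COOP2 = 383 / D = 0.592
D = 383 / 0.592 = 647.0
Rest of base = 608
eligible, other non-response = 647.0 − 608 ≈ 39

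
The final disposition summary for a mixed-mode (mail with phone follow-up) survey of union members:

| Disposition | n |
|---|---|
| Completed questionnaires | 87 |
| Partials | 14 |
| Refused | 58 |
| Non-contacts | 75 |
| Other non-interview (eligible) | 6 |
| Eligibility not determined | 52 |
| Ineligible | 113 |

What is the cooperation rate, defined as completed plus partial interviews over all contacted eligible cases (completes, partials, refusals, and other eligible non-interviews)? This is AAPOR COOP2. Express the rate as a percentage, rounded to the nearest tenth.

Num: 87 + 14 = 101
Denominator: 87 + 14 + 58 + 6 = 165
COOP2 = 101 / 165 = 0.6121

61.2%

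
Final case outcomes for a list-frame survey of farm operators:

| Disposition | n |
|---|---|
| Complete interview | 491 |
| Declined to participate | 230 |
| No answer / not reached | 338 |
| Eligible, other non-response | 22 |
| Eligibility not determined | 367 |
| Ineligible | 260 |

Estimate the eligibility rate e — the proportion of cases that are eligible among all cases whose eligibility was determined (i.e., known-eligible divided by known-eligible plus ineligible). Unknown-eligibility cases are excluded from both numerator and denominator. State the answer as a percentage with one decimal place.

80.6%

Eligible (known) = 491 + 230 + 338 + 22 = 1081
e = 1081 / (1081 + 260) = 1081 / 1341 = 0.8061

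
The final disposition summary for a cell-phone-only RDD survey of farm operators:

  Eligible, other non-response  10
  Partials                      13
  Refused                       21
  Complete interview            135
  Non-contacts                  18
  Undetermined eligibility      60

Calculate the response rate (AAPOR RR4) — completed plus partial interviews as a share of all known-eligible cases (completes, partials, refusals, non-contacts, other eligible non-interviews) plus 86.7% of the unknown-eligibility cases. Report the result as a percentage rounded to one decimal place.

59.4%

Top → 135 + 13 = 148
Determined eligible → 135 + 13 + 21 + 18 + 10 = 197
Estimated eligible among unknowns → 0.8670 × 60 = 52.02
Base → 197 + 52.02 = 249.02
RR4 = 148 / 249.02 = 0.5943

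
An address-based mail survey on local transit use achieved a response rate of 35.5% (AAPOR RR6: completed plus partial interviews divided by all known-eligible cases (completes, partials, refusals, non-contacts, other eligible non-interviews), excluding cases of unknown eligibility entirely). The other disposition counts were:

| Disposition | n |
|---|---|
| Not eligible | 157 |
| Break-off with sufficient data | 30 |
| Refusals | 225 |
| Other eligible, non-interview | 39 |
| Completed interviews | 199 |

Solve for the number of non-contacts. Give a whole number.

152

Num → 199 + 30 = 229
RR6 = 229 / D = 0.355
D = 229 / 0.355 = 645.1
Other denominator terms total 493
non-contacts = 645.1 − 493 ≈ 152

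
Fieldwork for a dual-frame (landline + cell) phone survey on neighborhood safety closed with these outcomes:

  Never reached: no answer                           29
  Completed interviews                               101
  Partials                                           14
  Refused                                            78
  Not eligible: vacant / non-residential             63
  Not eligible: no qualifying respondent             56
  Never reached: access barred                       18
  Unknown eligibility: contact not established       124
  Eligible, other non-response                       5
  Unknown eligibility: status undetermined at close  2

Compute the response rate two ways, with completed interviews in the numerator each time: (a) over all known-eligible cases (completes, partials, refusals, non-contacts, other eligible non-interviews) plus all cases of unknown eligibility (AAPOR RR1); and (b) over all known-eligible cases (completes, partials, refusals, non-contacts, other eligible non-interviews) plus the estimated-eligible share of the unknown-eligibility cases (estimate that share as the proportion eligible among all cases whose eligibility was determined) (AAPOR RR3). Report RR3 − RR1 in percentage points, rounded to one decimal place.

Non-contacts = 29 + 18 = 47
Unknown eligibility = 124 + 2 = 126
Screened out, ineligible = 56 + 63 = 119
Numerator → 101
Denominator → 101 + 14 + 78 + 47 + 5 + 126 = 371
RR1 = 101 / 371 = 0.2722
Determined eligible → 101 + 14 + 78 + 47 + 5 = 245
e = 245 / (245 + 119) = 245 / 364 = 0.6731
Estimated eligible among unknowns → 0.6731 × 126 = 84.81
Denominator → 245 + 84.81 = 329.81
RR3 = 101 / 329.81 = 0.3062
Difference = 30.62 − 27.22 = 3.40 percentage points

3.4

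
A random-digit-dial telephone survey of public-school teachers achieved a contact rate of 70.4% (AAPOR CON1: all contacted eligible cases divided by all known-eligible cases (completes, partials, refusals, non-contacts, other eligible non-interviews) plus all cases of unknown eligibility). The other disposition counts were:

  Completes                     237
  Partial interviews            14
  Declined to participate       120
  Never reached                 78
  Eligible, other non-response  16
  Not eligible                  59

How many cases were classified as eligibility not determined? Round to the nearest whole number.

Numerator = 237 + 14 + 120 + 16 = 387
CON1 = 387 / D = 0.704
D = 387 / 0.704 = 549.7
Other denominator terms total 465
eligibility not determined = 549.7 − 465 ≈ 85

85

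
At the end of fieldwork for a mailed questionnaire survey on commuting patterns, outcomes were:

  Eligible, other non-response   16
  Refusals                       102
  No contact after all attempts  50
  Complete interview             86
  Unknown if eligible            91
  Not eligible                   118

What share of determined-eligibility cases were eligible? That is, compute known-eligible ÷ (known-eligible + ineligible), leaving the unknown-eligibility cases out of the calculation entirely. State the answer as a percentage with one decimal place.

Eligible (known) → 86 + 102 + 50 + 16 = 254
e = 254 / (254 + 118) = 254 / 372 = 0.6828

68.3%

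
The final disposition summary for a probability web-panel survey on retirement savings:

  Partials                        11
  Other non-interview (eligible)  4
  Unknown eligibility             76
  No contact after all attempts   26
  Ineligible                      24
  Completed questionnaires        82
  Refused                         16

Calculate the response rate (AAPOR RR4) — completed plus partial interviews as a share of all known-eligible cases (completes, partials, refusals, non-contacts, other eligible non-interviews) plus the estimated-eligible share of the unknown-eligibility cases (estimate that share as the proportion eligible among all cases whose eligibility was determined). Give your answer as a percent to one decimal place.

Numerator = 82 + 11 = 93
Known eligible = 82 + 11 + 16 + 26 + 4 = 139
e = 139 / (139 + 24) = 139 / 163 = 0.8528
Eligible share of unknowns = 0.8528 × 76 = 64.81
Base = 139 + 64.81 = 203.81
RR4 = 93 / 203.81 = 0.4563

45.6%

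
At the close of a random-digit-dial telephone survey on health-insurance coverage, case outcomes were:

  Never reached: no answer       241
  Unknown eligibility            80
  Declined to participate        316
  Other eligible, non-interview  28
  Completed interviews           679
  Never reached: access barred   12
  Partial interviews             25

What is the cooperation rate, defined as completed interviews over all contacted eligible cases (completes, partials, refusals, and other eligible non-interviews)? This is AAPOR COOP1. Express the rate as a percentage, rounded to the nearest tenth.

Non-contacts = 241 + 12 = 253
Top: 679
Base: 679 + 25 + 316 + 28 = 1048
COOP1 = 679 / 1048 = 0.6479

64.8%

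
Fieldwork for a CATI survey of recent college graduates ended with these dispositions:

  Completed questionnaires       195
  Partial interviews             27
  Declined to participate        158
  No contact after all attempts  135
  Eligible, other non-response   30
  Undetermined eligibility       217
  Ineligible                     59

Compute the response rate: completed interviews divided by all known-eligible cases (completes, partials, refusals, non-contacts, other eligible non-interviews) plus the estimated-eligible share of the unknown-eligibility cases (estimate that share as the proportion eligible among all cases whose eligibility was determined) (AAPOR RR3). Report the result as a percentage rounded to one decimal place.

26.3%

Top → 195
Eligible (known) → 195 + 27 + 158 + 135 + 30 = 545
e = 545 / (545 + 59) = 545 / 604 = 0.9023
Eligible share of unknowns → 0.9023 × 217 = 195.80
Denom → 545 + 195.80 = 740.80
RR3 = 195 / 740.80 = 0.2632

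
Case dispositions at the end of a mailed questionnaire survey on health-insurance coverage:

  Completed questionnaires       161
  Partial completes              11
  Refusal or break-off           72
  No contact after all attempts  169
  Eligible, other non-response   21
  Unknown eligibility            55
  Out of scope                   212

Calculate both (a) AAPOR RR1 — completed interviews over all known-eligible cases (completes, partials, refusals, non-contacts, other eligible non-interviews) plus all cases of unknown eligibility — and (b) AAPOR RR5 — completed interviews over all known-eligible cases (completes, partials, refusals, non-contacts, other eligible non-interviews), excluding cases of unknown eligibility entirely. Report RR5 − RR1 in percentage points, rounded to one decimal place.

Numerator → 161
Denom → 161 + 11 + 72 + 169 + 21 + 55 = 489
RR1 = 161 / 489 = 0.3292
Denom → 161 + 11 + 72 + 169 + 21 = 434
RR5 = 161 / 434 = 0.3710
Difference = 37.10 − 32.92 = 4.18 percentage points

4.2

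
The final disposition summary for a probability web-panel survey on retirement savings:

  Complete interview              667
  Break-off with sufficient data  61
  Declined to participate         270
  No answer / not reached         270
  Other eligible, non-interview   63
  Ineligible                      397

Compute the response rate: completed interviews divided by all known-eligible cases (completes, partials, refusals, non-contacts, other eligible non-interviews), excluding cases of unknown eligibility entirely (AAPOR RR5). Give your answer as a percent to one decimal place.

Top: 667
Denom: 667 + 61 + 270 + 270 + 63 = 1331
RR5 = 667 / 1331 = 0.5011

50.1%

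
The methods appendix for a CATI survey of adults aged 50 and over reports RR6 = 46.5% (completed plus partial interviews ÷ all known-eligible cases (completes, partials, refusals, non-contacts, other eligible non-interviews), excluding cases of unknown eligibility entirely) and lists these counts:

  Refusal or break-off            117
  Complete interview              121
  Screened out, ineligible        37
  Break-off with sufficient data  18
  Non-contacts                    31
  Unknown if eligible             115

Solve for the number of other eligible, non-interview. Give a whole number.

Numerator → 121 + 18 = 139
RR6 = 139 / D = 0.465
D = 139 / 0.465 = 298.9
Rest of base = 287
other eligible, non-interview = 298.9 − 287 ≈ 12

12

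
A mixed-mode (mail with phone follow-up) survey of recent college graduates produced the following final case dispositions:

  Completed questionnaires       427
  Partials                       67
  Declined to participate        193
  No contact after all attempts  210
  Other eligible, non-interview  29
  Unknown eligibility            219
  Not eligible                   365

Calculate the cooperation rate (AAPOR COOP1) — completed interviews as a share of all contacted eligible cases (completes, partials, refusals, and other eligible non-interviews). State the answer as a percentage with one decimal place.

Numerator → 427
Denominator → 427 + 67 + 193 + 29 = 716
COOP1 = 427 / 716 = 0.5964

59.6%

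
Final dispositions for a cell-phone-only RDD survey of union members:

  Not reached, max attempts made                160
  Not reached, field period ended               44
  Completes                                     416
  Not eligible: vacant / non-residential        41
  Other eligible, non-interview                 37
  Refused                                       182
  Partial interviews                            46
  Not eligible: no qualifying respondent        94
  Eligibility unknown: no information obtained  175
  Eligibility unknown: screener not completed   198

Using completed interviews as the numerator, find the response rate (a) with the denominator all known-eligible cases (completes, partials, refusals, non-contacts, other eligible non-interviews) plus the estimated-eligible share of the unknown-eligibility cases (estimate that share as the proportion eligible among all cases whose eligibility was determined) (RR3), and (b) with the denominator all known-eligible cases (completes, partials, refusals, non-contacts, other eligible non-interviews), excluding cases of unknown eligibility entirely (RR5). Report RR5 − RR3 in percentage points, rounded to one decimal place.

No contact after all attempts = 44 + 160 = 204
Unknown if eligible = 198 + 175 = 373
Screened out, ineligible = 94 + 41 = 135
Num → 416
Known eligible → 416 + 46 + 182 + 204 + 37 = 885
e = 885 / (885 + 135) = 885 / 1020 = 0.8676
Estimated eligible among unknowns → 0.8676 × 373 = 323.61
Denom → 885 + 323.61 = 1208.61
RR3 = 416 / 1208.61 = 0.3442
Denom → 416 + 46 + 182 + 204 + 37 = 885
RR5 = 416 / 885 = 0.4701
Difference = 47.01 − 34.42 = 12.59 percentage points

12.6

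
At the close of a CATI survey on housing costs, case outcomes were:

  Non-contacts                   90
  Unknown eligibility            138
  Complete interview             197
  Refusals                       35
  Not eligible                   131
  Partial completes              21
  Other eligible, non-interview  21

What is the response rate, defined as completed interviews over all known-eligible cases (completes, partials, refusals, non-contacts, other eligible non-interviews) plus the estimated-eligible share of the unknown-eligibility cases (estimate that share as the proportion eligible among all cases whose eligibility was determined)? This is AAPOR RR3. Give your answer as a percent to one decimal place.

Numerator: 197
Determined eligible: 197 + 21 + 35 + 90 + 21 = 364
e = 364 / (364 + 131) = 364 / 495 = 0.7354
Estimated eligible among unknowns: 0.7354 × 138 = 101.49
Base: 364 + 101.49 = 465.49
RR3 = 197 / 465.49 = 0.4232

42.3%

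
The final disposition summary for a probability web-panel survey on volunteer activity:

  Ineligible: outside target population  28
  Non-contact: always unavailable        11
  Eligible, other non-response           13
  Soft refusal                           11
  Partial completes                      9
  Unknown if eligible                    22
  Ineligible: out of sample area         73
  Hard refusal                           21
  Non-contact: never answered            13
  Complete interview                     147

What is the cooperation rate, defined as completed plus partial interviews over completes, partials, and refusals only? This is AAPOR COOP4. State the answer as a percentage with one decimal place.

83.0%

Refusals = 21 + 11 = 32
No contact after all attempts = 13 + 11 = 24
Out of scope = 28 + 73 = 101
Top: 147 + 9 = 156
Base: 147 + 9 + 32 = 188
COOP4 = 156 / 188 = 0.8298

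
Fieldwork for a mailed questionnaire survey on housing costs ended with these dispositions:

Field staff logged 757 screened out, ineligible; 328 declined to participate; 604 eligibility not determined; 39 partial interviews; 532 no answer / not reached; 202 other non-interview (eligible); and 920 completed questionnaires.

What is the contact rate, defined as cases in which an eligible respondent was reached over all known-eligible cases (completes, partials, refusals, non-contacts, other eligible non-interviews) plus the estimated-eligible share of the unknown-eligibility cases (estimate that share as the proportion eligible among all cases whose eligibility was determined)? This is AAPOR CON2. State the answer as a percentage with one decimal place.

60.5%

Num = 920 + 39 + 328 + 202 = 1489
Known eligible = 920 + 39 + 328 + 532 + 202 = 2021
e = 2021 / (2021 + 757) = 2021 / 2778 = 0.7275
e × U = 0.7275 × 604 = 439.41
Denominator = 2021 + 439.41 = 2460.41
CON2 = 1489 / 2460.41 = 0.6052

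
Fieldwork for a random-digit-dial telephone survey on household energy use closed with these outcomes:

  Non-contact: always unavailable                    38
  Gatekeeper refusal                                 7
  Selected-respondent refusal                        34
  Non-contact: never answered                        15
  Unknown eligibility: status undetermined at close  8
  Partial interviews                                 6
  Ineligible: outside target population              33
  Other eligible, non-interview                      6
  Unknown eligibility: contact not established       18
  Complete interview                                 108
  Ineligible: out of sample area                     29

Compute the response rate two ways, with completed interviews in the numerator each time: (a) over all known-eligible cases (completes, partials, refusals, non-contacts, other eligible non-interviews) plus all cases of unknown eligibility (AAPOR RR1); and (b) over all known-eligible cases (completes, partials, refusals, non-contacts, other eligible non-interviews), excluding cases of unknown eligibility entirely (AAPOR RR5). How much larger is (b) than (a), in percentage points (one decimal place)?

Refused = 7 + 34 = 41
Non-contacts = 15 + 38 = 53
Unknown if eligible = 18 + 8 = 26
Screened out, ineligible = 33 + 29 = 62
Num = 108
Base = 108 + 6 + 41 + 53 + 6 + 26 = 240
RR1 = 108 / 240 = 0.4500
Base = 108 + 6 + 41 + 53 + 6 = 214
RR5 = 108 / 214 = 0.5047
Difference = 50.47 − 45.00 = 5.47 percentage points

5.5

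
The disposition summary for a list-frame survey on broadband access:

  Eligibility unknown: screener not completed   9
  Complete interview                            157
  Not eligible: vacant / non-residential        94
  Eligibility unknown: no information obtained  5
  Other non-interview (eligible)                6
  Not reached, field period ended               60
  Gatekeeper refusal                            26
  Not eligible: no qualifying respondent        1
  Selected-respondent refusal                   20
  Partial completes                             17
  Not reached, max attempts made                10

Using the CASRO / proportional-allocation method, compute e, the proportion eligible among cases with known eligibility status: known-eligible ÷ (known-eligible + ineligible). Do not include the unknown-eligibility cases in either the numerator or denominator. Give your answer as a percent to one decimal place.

75.7%

Declined to participate = 26 + 20 = 46
Never reached = 60 + 10 = 70
Unknown if eligible = 9 + 5 = 14
Not eligible = 1 + 94 = 95
Eligible (known) = 157 + 17 + 46 + 70 + 6 = 296
e = 296 / (296 + 95) = 296 / 391 = 0.7570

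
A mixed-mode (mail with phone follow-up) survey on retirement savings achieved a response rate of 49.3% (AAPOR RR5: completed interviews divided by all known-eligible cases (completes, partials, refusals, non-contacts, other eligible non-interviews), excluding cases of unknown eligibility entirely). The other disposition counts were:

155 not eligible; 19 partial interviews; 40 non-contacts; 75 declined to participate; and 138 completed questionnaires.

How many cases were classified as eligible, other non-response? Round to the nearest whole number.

8

RR5 = 138 / D = 0.493
D = 138 / 0.493 = 279.9
Other denominator terms total 272
eligible, other non-response = 279.9 − 272 ≈ 8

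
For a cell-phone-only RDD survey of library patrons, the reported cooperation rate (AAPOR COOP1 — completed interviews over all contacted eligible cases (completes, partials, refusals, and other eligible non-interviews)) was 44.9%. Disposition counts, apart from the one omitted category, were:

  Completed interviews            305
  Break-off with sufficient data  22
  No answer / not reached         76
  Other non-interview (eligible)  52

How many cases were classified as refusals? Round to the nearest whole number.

COOP1 = 305 / D = 0.449
D = 305 / 0.449 = 679.3
Remaining denominator categories sum to 379
refusals = 679.3 − 379 ≈ 300

300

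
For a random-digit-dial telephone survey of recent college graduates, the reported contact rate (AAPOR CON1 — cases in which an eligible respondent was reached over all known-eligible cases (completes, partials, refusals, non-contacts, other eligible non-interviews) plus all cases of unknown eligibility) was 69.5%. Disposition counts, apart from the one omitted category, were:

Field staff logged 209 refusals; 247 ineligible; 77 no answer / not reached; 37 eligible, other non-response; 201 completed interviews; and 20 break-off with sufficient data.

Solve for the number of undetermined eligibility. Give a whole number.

Num = 201 + 20 + 209 + 37 = 467
CON1 = 467 / D = 0.695
D = 467 / 0.695 = 671.9
Other denominator terms total 544
undetermined eligibility = 671.9 − 544 ≈ 128

128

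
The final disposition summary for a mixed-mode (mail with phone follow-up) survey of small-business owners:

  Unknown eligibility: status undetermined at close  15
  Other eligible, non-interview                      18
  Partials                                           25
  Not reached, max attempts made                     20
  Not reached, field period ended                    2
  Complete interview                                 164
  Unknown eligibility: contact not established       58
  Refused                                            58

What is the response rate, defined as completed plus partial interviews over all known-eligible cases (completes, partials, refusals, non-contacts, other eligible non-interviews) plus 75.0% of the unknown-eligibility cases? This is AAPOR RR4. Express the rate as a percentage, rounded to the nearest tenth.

55.3%

Non-contacts = 2 + 20 = 22
Unknown if eligible = 58 + 15 = 73
Top = 164 + 25 = 189
Known eligible = 164 + 25 + 58 + 22 + 18 = 287
e × U = 0.7500 × 73 = 54.75
Base = 287 + 54.75 = 341.75
RR4 = 189 / 341.75 = 0.5530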